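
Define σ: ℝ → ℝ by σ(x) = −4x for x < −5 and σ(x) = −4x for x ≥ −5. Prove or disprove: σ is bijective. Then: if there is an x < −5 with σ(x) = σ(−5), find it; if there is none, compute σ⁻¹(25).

-25/4

Both pieces are strictly decreasing (slopes −4 and −4), so each is injective on its own interval.
The left piece maps (−∞, −5) onto (20, ∞); the right piece maps [−5, ∞) onto (−∞, 20].
Since 20 = 20, the images partition ℝ: σ is injective and surjective, hence bijective.
Because the two images are disjoint, no x < −5 has σ(x) = σ(−5), so we compute σ⁻¹(25): 25 lies in (20, ∞), so solve −4x = 25: x = (25 − 0)/(−4) = −25/4.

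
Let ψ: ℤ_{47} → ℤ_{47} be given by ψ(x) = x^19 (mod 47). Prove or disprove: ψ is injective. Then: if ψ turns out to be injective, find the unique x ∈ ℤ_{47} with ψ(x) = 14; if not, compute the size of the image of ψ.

Since 47 is prime, the nonzero elements of ℤ_{47} form a cyclic group of order 46.
As gcd(19, 46) = 1, raising to the 19th power is a bijection on this group: if u^19 ≡ v^19 then (uv^{−1})^19 = 1, and the only element of order dividing gcd(19, 46) = 1 is 1, so u = v.
With ψ(0) = 0 this makes ψ injective on all of ℤ_{47}, hence bijective (finite equal-size domain and codomain). In particular ψ is injective.
Since ψ is injective, we find the preimage of 14. The inverse of x ↦ x^19 on (ℤ_{47})^× is x ↦ x^17, because 19·17 = 323 = 7·46 + 1 ≡ 1 (mod 46) and x^{46} = 1 for x ≠ 0 (Fermat). So ψ⁻¹(14) = 14^17 mod 47.
Repeated squaring mod 47: 14^1 ≡ 14, 14^2 ≡ 14² = 196 ≡ 8, 14^4 ≡ 8² = 64 ≡ 17, 14^8 ≡ 17² = 289 ≡ 7, 14^16 ≡ 7² = 49 ≡ 2. Since 17 = 16 + 1, 14^17 ≡ 2·14: 2·14 = 28. So 14^17 ≡ 28 (mod 47).
Hence ψ⁻¹(14) = 28.

28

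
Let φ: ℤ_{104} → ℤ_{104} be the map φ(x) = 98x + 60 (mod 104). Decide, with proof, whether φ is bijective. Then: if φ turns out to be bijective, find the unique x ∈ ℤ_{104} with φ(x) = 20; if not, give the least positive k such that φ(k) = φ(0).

52

By definition, injectivity means: for all x_1, x_2 in the domain, φ(x_1) = φ(x_2) implies x_1 = x_2.
We have gcd(98, 104) = 2 > 1. Taking x_1 = 0 and x_2 = 52: φ(0) = 60 and φ(52) = 98·52 + 60 = 5156 ≡ 60 (mod 104).
So φ(0) = φ(52) while 0 ≠ 52, so φ is not injective, hence not bijective.
Since φ is not bijective, we find the least positive k with φ(k) = φ(0): this means 98k ≡ 0 (mod 104), i.e. 104 ∣ 98k. Since gcd(98, 104) = 2, dividing through by 2 this holds exactly when 52 ∣ 49k, and as gcd(49, 52) = 1, exactly when 52 ∣ k.
The smallest positive such k is 52.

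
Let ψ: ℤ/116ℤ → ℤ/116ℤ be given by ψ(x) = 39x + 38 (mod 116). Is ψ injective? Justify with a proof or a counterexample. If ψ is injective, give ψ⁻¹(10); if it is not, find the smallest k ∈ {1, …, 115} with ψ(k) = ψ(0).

32

If ψ(u) = ψ(v), then 39u ≡ 39v (mod 116). Because gcd(39, 116) = 1, we may cancel 39 to get u ≡ v (mod 116).
Therefore ψ is injective.
We now compute 39⁻¹ mod 116 explicitly. Euclid's algorithm: 116 = 2·39 + 38, 39 = 1·38 + 1; back-substituting gives 1 = 3·39 − 1·116, so 39⁻¹ ≡ 3 (mod 116).
Since ψ is injective, we compute ψ⁻¹(10): solve 39x + 38 ≡ 10 (mod 116), i.e. 39x ≡ 88 (mod 116).
Multiplying by 39⁻¹ = 3 gives x ≡ 3·88 = 264 = 2·116 + 32 ≡ 32 (mod 116).
Check: ψ(32) = 39·32 + 38 = 1286 = 11·116 + 10 ≡ 10 (mod 116).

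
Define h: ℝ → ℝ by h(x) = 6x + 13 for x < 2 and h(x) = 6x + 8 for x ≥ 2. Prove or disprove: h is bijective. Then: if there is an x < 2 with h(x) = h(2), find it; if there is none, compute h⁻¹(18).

7/6

Both pieces are strictly increasing (slopes 6 and 6), so each is injective on its own interval.
The left piece maps (−∞, 2) onto (−∞, 25); the right piece maps [2, ∞) onto [20, ∞).
These images overlap. In particular h(2) = 20 (right piece), and solving 6x + 13 = 20 on the left piece gives x = 7/6 < 2.
So h(7/6) = h(2) with 7/6 ≠ 2, and h is not injective, hence not bijective. This x = 7/6 is the requested value below 2.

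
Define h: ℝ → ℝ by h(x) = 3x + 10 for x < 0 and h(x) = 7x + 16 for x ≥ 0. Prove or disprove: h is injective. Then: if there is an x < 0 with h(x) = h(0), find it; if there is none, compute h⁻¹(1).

Both pieces are strictly increasing (slopes 3 and 7), so each is injective on its own interval.
The left piece maps (−∞, 0) onto (−∞, 10); the right piece maps [0, ∞) onto [16, ∞).
These images are disjoint, so no value is attained by both pieces. So h is injective.
Because the two images are disjoint, no x < 0 has h(x) = h(0), so we compute h⁻¹(1): 1 lies in (−∞, 10), so solve 3x + 10 = 1: x = (1 − 10)/3 = −3.

-3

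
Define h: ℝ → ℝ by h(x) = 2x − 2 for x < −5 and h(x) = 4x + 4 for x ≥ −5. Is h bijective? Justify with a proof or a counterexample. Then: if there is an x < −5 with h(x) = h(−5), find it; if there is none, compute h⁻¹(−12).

Both pieces are strictly increasing (slopes 2 and 4), so each is injective on its own interval.
The left piece maps (−∞, −5) onto (−∞, −12); the right piece maps [−5, ∞) onto [−16, ∞).
These images overlap. In particular h(−5) = −16 (right piece), and solving 2x − 2 = −16 on the left piece gives x = −7 < −5.
So h(−7) = h(−5) with −7 ≠ −5, and h is not injective, hence not bijective. This x = −7 is the requested value below −5.

-7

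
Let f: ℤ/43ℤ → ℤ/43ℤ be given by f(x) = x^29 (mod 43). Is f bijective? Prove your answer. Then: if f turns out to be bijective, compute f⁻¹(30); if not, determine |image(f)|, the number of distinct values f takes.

Since 43 is prime, the nonzero elements of ℤ/43ℤ form a cyclic group of order 42.
As gcd(29, 42) = 1, raising to the 29th power is a bijection on this group: if u^29 ≡ v^29 then (uv^{−1})^29 = 1, and the only element of order dividing gcd(29, 42) = 1 is 1, so u = v.
With f(0) = 0 this makes f injective on all of ℤ/43ℤ, hence bijective (finite equal-size domain and codomain). In particular f is bijective.
Since f is bijective, we find the preimage of 30. The inverse of x ↦ x^29 on (ℤ/43ℤ)^× is x ↦ x^29, because 29·29 = 841 = 20·42 + 1 ≡ 1 (mod 42) and x^{42} = 1 for x ≠ 0 (Fermat). So f⁻¹(30) = 30^29 mod 43.
Repeated squaring mod 43: 30^1 ≡ 30, 30^2 ≡ 30² = 900 ≡ 40, 30^4 ≡ 40² = 1600 ≡ 9, 30^8 ≡ 9² = 81 ≡ 38, 30^16 ≡ 38² = 1444 ≡ 25. Since 29 = 16 + 8 + 4 + 1, 30^29 ≡ 25·38·9·30: 25·38 = 950 ≡ 4, then 4·9 = 36, then 36·30 = 1080 ≡ 5. So 30^29 ≡ 5 (mod 43).
Hence f⁻¹(30) = 5.

5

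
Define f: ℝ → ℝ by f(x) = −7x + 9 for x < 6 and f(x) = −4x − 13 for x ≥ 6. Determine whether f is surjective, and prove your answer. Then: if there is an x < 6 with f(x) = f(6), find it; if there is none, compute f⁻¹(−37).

6

Both pieces are strictly decreasing (slopes −7 and −4), so each is injective on its own interval.
The left piece maps (−∞, 6) onto (−33, ∞); the right piece maps [6, ∞) onto (−∞, −37].
The union (−33, ∞) ∪ (−∞, −37] omits the interval between −33 and −37; in particular −33 has no preimage. So f is not surjective.
Because the two images are disjoint, no x < 6 has f(x) = f(6), so we compute f⁻¹(−37): −37 lies in (−∞, −37], so solve −4x − 13 = −37: x = (−37 + 13)/(−4) = 6.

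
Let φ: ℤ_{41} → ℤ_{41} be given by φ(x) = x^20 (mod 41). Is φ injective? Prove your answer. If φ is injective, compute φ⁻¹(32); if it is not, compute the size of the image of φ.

φ(1) = 1^20 = 1.
φ(2): Repeated squaring mod 41: 2^1 ≡ 2, 2^2 ≡ 2² = 4, 2^4 ≡ 4² = 16, 2^8 ≡ 16² = 256 ≡ 10, 2^16 ≡ 10² = 100 ≡ 18. Since 20 = 16 + 4, 2^20 ≡ 18·16: 18·16 = 288 ≡ 1. So 2^20 ≡ 1 (mod 41).
So φ(1) = φ(2) = 1 while 1 ≠ 2, thus φ is not injective.
Since φ is not injective, we determine |image(φ)|. Computing x^20 mod 41 for each x (by repeated squaring, reducing mod 41 at every step), the values φ(0), φ(1), …, φ(40) are: 0, 1, 1, 40, 1, 1, 40, 40, 1, 1, 1, 40, 40, 40, 40, 40, 1, 40, 1, 40, 1, 1, 40, 1, 40, 1, 40, 40, 40, 40, 40, 1, 1, 1, 40, 40, 1, 1, 40, 1, 1.
The distinct values are {0, 1, 40}; there are 3 of them.

3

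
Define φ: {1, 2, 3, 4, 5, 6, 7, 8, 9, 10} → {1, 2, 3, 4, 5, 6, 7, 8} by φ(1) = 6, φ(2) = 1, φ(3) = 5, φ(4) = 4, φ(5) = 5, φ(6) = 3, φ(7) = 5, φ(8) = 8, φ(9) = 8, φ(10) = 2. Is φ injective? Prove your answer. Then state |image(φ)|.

7

φ(3) = 5 = φ(5) with 3 ≠ 5, so φ is not injective.
The image of φ is {1, 2, 3, 4, 5, 6, 8}, which has 7 elements.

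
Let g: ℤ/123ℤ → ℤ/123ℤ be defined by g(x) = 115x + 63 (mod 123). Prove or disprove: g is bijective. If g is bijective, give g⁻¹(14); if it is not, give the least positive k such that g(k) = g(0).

83

Suppose g(x_1) = g(x_2) in ℤ/123ℤ. Then 115x_1 + 63 ≡ 115x_2 + 63 (mod 123), therefore 115(x_1 − x_2) ≡ 0 (mod 123).
Since gcd(115, 123) = 1, 115 is invertible modulo 123, hence x_1 − x_2 ≡ 0 (mod 123), i.e. x_1 = x_2.
We now compute 115⁻¹ mod 123 explicitly. Euclid's algorithm: 123 = 1·115 + 8, 115 = 14·8 + 3, 8 = 2·3 + 2, 3 = 1·2 + 1; back-substituting gives 1 = 46·115 − 43·123, so 115⁻¹ ≡ 46 (mod 123).
Then y ↦ 46(y − 63) is a two-sided inverse to g, so every y ∈ ℤ/123ℤ has a preimage.
Therefore g is bijective.
Since g is bijective, we find g⁻¹(14): we need 115x ≡ 14 − 63 ≡ 74 (mod 123). Using 115⁻¹ = 46: x ≡ 46·74 = 3404 = 27·123 + 83, so x = 83.
Check: g(83) = 115·83 + 63 = 9608 = 78·123 + 14 ≡ 14 (mod 123).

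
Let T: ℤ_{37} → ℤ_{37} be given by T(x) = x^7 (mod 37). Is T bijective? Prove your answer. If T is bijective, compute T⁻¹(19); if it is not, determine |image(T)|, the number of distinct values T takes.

32

Since 37 is prime, the nonzero elements of ℤ_{37} form a cyclic group of order 36.
As gcd(7, 36) = 1, raising to the 7th power is a bijection on this group: if x_1^7 ≡ x_2^7 then (x_1x_2^{−1})^7 = 1, and the only element of order dividing gcd(7, 36) = 1 is 1, so x_1 = x_2.
With T(0) = 0 this makes T injective on all of ℤ_{37}, hence bijective (finite equal-size domain and codomain). In particular T is bijective.
Since T is bijective, we find the preimage of 19. The inverse of x ↦ x^7 on (ℤ_{37})^× is x ↦ x^31, because 7·31 = 217 = 6·36 + 1 ≡ 1 (mod 36) and x^{36} = 1 for x ≠ 0 (Fermat). So T⁻¹(19) = 19^31 mod 37.
Repeated squaring mod 37: 19^1 ≡ 19, 19^2 ≡ 19² = 361 ≡ 28, 19^4 ≡ 28² = 784 ≡ 7, 19^8 ≡ 7² = 49 ≡ 12, 19^16 ≡ 12² = 144 ≡ 33. Since 31 = 16 + 8 + 4 + 2 + 1, 19^31 ≡ 33·12·7·28·19: 33·12 = 396 ≡ 26, then 26·7 = 182 ≡ 34, then 34·28 = 952 ≡ 27, then 27·19 = 513 ≡ 32. So 19^31 ≡ 32 (mod 37).
Hence T⁻¹(19) = 32.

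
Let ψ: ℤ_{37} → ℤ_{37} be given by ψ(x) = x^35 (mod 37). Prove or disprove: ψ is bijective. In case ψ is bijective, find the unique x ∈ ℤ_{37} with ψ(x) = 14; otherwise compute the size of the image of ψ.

8

Since 37 is prime, the nonzero elements of ℤ_{37} form a cyclic group of order 36.
As gcd(35, 36) = 1, raising to the 35th power is a bijection on this group: if u^35 ≡ v^35 then (uv^{−1})^35 = 1, and the only element of order dividing gcd(35, 36) = 1 is 1, so u = v.
With ψ(0) = 0 this makes ψ injective on all of ℤ_{37}, hence bijective (finite equal-size domain and codomain). In particular ψ is bijective.
Since ψ is bijective, we find the preimage of 14. The inverse of x ↦ x^35 on (ℤ_{37})^× is x ↦ x^35, because 35·35 = 1225 = 34·36 + 1 ≡ 1 (mod 36) and x^{36} = 1 for x ≠ 0 (Fermat). So ψ⁻¹(14) = 14^35 mod 37.
Repeated squaring mod 37: 14^1 ≡ 14, 14^2 ≡ 14² = 196 ≡ 11, 14^4 ≡ 11² = 121 ≡ 10, 14^8 ≡ 10² = 100 ≡ 26, 14^16 ≡ 26² = 676 ≡ 10, 14^32 ≡ 10² = 100 ≡ 26. Since 35 = 32 + 2 + 1, 14^35 ≡ 26·11·14: 26·11 = 286 ≡ 27, then 27·14 = 378 ≡ 8. So 14^35 ≡ 8 (mod 37).
Hence ψ⁻¹(14) = 8.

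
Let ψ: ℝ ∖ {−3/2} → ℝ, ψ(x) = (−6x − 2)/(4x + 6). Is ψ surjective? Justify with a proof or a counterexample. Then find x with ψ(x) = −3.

If ψ(x) = −3/2, cross-multiplying gives 4(−6x − 2) = −6(4x + 6), which simplifies to −8 = −36 — false.  So −3/2 has no preimage and ψ is not surjective.
Solving ψ(x) = −3: cross-multiplying gives −6x − 2 = −3(4x + 6), which rearranges to 6x = −16, so x = −8/3.

-8/3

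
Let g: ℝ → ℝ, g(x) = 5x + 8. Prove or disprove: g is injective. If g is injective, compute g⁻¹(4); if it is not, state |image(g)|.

-4/5

Suppose g(s) = g(t). Then 5s + 8 = 5t + 8, so 5s = 5t, hence s = t.
Therefore g is injective.
Since g is injective, we compute g⁻¹(4) = (4 − 8)/5 = −4/5.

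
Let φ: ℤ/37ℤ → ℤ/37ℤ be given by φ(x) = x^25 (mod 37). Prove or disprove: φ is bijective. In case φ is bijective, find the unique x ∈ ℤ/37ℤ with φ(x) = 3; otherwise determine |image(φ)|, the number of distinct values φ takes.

Since 37 is prime, the nonzero elements of ℤ/37ℤ form a cyclic group of order 36.
As gcd(25, 36) = 1, raising to the 25th power is a bijection on this group: if s^25 ≡ t^25 then (st^{−1})^25 = 1, and the only element of order dividing gcd(25, 36) = 1 is 1, so s = t.
With φ(0) = 0 this makes φ injective on all of ℤ/37ℤ, hence bijective (finite equal-size domain and codomain). In particular φ is bijective.
Since φ is bijective, we find the preimage of 3. The inverse of x ↦ x^25 on (ℤ/37ℤ)^× is x ↦ x^13, because 25·13 = 325 = 9·36 + 1 ≡ 1 (mod 36) and x^{36} = 1 for x ≠ 0 (Fermat). So φ⁻¹(3) = 3^13 mod 37.
Repeated squaring mod 37: 3^1 ≡ 3, 3^2 ≡ 3² = 9, 3^4 ≡ 9² = 81 ≡ 7, 3^8 ≡ 7² = 49 ≡ 12. Since 13 = 8 + 4 + 1, 3^13 ≡ 12·7·3: 12·7 = 84 ≡ 10, then 10·3 = 30. So 3^13 ≡ 30 (mod 37).
Hence φ⁻¹(3) = 30.

30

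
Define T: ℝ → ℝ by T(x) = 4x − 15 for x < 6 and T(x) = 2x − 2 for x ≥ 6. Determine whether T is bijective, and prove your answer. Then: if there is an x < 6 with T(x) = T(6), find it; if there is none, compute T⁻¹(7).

Both pieces are strictly increasing (slopes 4 and 2), so each is injective on its own interval.
The left piece maps (−∞, 6) onto (−∞, 9); the right piece maps [6, ∞) onto [10, ∞).
The images leave a gap (9 has no preimage), so T is not surjective, hence not bijective.
Because the two images are disjoint, no x < 6 has T(x) = T(6), so we compute T⁻¹(7): 7 lies in (−∞, 9), so solve 4x − 15 = 7: x = (7 + 15)/4 = 11/2.

11/2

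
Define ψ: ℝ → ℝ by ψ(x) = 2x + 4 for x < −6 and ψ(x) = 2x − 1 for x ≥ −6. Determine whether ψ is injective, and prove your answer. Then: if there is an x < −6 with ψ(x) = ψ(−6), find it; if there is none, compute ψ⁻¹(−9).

Both pieces are strictly increasing (slopes 2 and 2), so each is injective on its own interval.
The left piece maps (−∞, −6) onto (−∞, −8); the right piece maps [−6, ∞) onto [−13, ∞).
These images overlap. In particular ψ(−6) = −13 (right piece), and solving 2x + 4 = −13 on the left piece gives x = −17/2 < −6.
So ψ(−17/2) = ψ(−6) with −17/2 ≠ −6, and ψ is not injective. This x = −17/2 is the requested value below −6.

-17/2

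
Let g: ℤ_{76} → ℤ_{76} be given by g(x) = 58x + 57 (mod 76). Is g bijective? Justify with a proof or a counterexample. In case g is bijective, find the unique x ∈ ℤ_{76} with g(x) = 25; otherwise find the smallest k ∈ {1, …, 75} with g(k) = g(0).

38

By definition, injectivity means: for all a, b in the domain, g(a) = g(b) implies a = b.
We have gcd(58, 76) = 2 > 1. Taking a = 0 and b = 38: g(0) = 57 and g(38) = 58·38 + 57 = 2261 ≡ 57 (mod 76).
So g(0) = g(38) while 0 ≠ 38, hence g is not injective, hence not bijective.
Since g is not bijective, we find the least positive k with g(k) = g(0): this means 58k ≡ 0 (mod 76), i.e. 76 ∣ 58k. Since gcd(58, 76) = 2, dividing through by 2 this holds exactly when 38 ∣ 29k, and as gcd(29, 38) = 1, exactly when 38 ∣ k.
The smallest positive such k is 38.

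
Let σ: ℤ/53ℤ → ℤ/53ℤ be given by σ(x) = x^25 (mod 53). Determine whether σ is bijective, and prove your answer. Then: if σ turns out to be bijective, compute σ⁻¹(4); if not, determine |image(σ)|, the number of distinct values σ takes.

40

Since 53 is prime, the nonzero elements of ℤ/53ℤ form a cyclic group of order 52.
As gcd(25, 52) = 1, raising to the 25th power is a bijection on this group: if x_1^25 ≡ x_2^25 then (x_1x_2^{−1})^25 = 1, and the only element of order dividing gcd(25, 52) = 1 is 1, so x_1 = x_2.
With σ(0) = 0 this makes σ injective on all of ℤ/53ℤ, hence bijective (finite equal-size domain and codomain). In particular σ is bijective.
Since σ is bijective, we find the preimage of 4. The inverse of x ↦ x^25 on (ℤ/53ℤ)^× is x ↦ x^25, because 25·25 = 625 = 12·52 + 1 ≡ 1 (mod 52) and x^{52} = 1 for x ≠ 0 (Fermat). So σ⁻¹(4) = 4^25 mod 53.
Repeated squaring mod 53: 4^1 ≡ 4, 4^2 ≡ 4² = 16, 4^4 ≡ 16² = 256 ≡ 44, 4^8 ≡ 44² = 1936 ≡ 28, 4^16 ≡ 28² = 784 ≡ 42. Since 25 = 16 + 8 + 1, 4^25 ≡ 42·28·4: 42·28 = 1176 ≡ 10, then 10·4 = 40. So 4^25 ≡ 40 (mod 53).
Hence σ⁻¹(4) = 40.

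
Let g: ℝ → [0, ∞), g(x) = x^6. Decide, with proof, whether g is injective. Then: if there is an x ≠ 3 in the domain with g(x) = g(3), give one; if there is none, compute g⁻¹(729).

g(3) = 729 = (−3)^6 = g(−3) (since 6 is even), with 3 ≠ −3. So g is not injective.
For the follow-up, such an x exists: taking x = −3 ∈ ℝ gives g(−3) = 729 = g(3) with −3 ≠ 3.

-3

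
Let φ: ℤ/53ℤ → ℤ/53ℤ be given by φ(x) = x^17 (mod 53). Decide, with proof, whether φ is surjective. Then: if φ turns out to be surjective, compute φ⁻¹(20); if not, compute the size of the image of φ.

35

Since 53 is prime, the nonzero elements of ℤ/53ℤ form a cyclic group of order 52.
As gcd(17, 52) = 1, raising to the 17th power is a bijection on this group: if s^17 ≡ t^17 then (st^{−1})^17 = 1, and the only element of order dividing gcd(17, 52) = 1 is 1, so s = t.
With φ(0) = 0 this makes φ injective on all of ℤ/53ℤ, hence bijective (finite equal-size domain and codomain). In particular φ is surjective.
Since φ is surjective, we find the preimage of 20. The inverse of x ↦ x^17 on (ℤ/53ℤ)^× is x ↦ x^49, because 17·49 = 833 = 16·52 + 1 ≡ 1 (mod 52) and x^{52} = 1 for x ≠ 0 (Fermat). So φ⁻¹(20) = 20^49 mod 53.
Repeated squaring mod 53: 20^1 ≡ 20, 20^2 ≡ 20² = 400 ≡ 29, 20^4 ≡ 29² = 841 ≡ 46, 20^8 ≡ 46² = 2116 ≡ 49, 20^16 ≡ 49² = 2401 ≡ 16, 20^32 ≡ 16² = 256 ≡ 44. Since 49 = 32 + 16 + 1, 20^49 ≡ 44·16·20: 44·16 = 704 ≡ 15, then 15·20 = 300 ≡ 35. So 20^49 ≡ 35 (mod 53).
Hence φ⁻¹(20) = 35.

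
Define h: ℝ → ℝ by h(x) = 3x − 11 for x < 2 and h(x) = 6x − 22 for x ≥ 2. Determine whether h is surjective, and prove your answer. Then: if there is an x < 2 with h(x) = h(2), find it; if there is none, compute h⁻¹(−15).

1/3

Both pieces are strictly increasing (slopes 3 and 6), so each is injective on its own interval.
The left piece maps (−∞, 2) onto (−∞, −5); the right piece maps [2, ∞) onto [−10, ∞).
The union (−∞, −5) ∪ [−10, ∞) covers ℝ, so h is surjective.
For the follow-up: the images overlap, so an x < 2 with h(x) = h(2) exists. h(2) = −10; solving 3x − 11 = −10 for x < 2 gives x = (−10 + 11)/3 = 1/3.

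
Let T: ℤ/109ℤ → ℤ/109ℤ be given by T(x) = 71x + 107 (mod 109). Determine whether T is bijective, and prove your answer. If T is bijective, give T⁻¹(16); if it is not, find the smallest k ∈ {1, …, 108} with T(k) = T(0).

Recall that T is injective if T(u) = T(v) implies u = v.
If T(u) = T(v), then 71u ≡ 71v (mod 109). Because gcd(71, 109) = 1, we may cancel 71 to get u ≡ v (mod 109).
We now compute 71⁻¹ mod 109 explicitly. Euclid's algorithm: 109 = 1·71 + 38, 71 = 1·38 + 33, 38 = 1·33 + 5, 33 = 6·5 + 3, 5 = 1·3 + 2, 3 = 1·2 + 1; back-substituting gives 1 = 43·71 − 28·109, so 71⁻¹ ≡ 43 (mod 109).
For any y ∈ ℤ/109ℤ, x = 43(y − 107) mod 109 satisfies T(x) = 71·43(y − 107) + 107 ≡ y (since 71·43 ≡ 1 mod 109). So every y has a preimage.
Therefore T is bijective.
Since T is bijective, we find T⁻¹(16): we need 71x ≡ 16 − 107 ≡ 18 (mod 109). Using 71⁻¹ = 43: x ≡ 43·18 = 774 = 7·109 + 11, so x = 11.
Check: T(11) = 71·11 + 107 = 888 = 8·109 + 16 ≡ 16 (mod 109).

11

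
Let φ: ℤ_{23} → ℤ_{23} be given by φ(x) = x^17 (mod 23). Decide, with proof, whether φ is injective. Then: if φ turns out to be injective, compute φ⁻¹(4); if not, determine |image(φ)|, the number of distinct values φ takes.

Since 23 is prime, the nonzero elements of ℤ_{23} form a cyclic group of order 22.
As gcd(17, 22) = 1, raising to the 17th power is a bijection on this group: if a^17 ≡ b^17 then (ab^{−1})^17 = 1, and the only element of order dividing gcd(17, 22) = 1 is 1, so a = b.
With φ(0) = 0 this makes φ injective on all of ℤ_{23}, hence bijective (finite equal-size domain and codomain). In particular φ is injective.
Since φ is injective, we find the preimage of 4. The inverse of x ↦ x^17 on (ℤ_{23})^× is x ↦ x^13, because 17·13 = 221 = 10·22 + 1 ≡ 1 (mod 22) and x^{22} = 1 for x ≠ 0 (Fermat). So φ⁻¹(4) = 4^13 mod 23.
Repeated squaring mod 23: 4^1 ≡ 4, 4^2 ≡ 4² = 16, 4^4 ≡ 16² = 256 ≡ 3, 4^8 ≡ 3² = 9. Since 13 = 8 + 4 + 1, 4^13 ≡ 9·3·4: 9·3 = 27 ≡ 4, then 4·4 = 16. So 4^13 ≡ 16 (mod 23).
Hence φ⁻¹(4) = 16.

16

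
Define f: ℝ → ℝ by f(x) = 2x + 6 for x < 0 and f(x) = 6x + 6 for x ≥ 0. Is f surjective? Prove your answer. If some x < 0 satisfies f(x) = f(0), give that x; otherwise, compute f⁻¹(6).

0

Both pieces are strictly increasing (slopes 2 and 6), so each is injective on its own interval.
The left piece maps (−∞, 0) onto (−∞, 6); the right piece maps [0, ∞) onto [6, ∞).
These images together cover ℝ, so f is surjective.
Because the two images are disjoint, no x < 0 has f(x) = f(0), so we compute f⁻¹(6): 6 lies in [6, ∞), so solve 6x + 6 = 6: x = (6 − 6)/6 = 0.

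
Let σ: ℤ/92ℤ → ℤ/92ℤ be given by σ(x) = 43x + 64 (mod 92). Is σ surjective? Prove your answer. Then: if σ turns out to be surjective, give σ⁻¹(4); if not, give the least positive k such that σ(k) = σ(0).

20

Recall: surjectivity means every element of the codomain has a preimage under σ.
Since gcd(43, 92) = 1, 43 is invertible modulo 92. Euclid's algorithm: 92 = 2·43 + 6, 43 = 7·6 + 1; back-substituting gives 1 = 15·43 − 7·92, so 43⁻¹ ≡ 15 (mod 92).
Then y ↦ 15(y − 64) is a two-sided inverse to σ, so every y ∈ ℤ/92ℤ has a preimage.
Thus σ is surjective.
Since σ is surjective, we find σ⁻¹(4): we need 43x ≡ 4 − 64 ≡ 32 (mod 92). Using 43⁻¹ = 15: x ≡ 15·32 = 480 = 5·92 + 20, so x = 20.
Check: σ(20) = 43·20 + 64 = 924 = 10·92 + 4 ≡ 4 (mod 92).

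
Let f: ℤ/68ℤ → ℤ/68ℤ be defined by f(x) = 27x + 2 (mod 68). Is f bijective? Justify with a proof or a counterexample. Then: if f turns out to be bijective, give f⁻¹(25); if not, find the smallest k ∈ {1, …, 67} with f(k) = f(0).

21

If f(s) = f(t), then 27s ≡ 27t (mod 68). Because gcd(27, 68) = 1, we may cancel 27 to get s ≡ t (mod 68).
We now compute 27⁻¹ mod 68 explicitly. Euclid's algorithm: 68 = 2·27 + 14, 27 = 1·14 + 13, 14 = 1·13 + 1; back-substituting gives 1 = 63·27 − 25·68, so 27⁻¹ ≡ 63 (mod 68).
For any y ∈ ℤ/68ℤ, x = 63(y − 2) mod 68 satisfies f(x) = 27·63(y − 2) + 2 ≡ y (since 27·63 ≡ 1 mod 68). So every y has a preimage.
Hence f is bijective.
Since f is bijective, we find f⁻¹(25): we need 27x ≡ 25 − 2 ≡ 23 (mod 68). Using 27⁻¹ = 63: x ≡ 63·23 = 1449 = 21·68 + 21, so x = 21.
Check: f(21) = 27·21 + 2 = 569 = 8·68 + 25 ≡ 25 (mod 68).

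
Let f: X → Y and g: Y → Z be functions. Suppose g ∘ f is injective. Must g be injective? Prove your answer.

not injective

No. Take X = {1}, Y = {1, 2}, Z = {1, 2}, f(a) = a for each a ∈ X, and g(b) = 1 if b ∈ {1, 2} else g(b) = b.
Then g ∘ f = f is injective (X ⊂ Y and f is the inclusion), but g(1) = g(2) = 1 with 1 ≠ 2, so g is not injective.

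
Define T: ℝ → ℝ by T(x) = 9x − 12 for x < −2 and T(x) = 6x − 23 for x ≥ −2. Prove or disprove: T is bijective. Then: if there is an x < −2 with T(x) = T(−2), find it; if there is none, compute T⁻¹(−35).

Both pieces are strictly increasing (slopes 9 and 6), so each is injective on its own interval.
The left piece maps (−∞, −2) onto (−∞, −30); the right piece maps [−2, ∞) onto [−35, ∞).
These images overlap. In particular T(−2) = −35 (right piece), and solving 9x − 12 = −35 on the left piece gives x = −23/9 < −2.
So T(−23/9) = T(−2) with −23/9 ≠ −2, and T is not injective, hence not bijective. This x = −23/9 is the requested value below −2.

-23/9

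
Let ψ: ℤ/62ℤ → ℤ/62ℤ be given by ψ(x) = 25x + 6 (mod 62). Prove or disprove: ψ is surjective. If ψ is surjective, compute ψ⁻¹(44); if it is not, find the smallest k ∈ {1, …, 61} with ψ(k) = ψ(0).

Since gcd(25, 62) = 1, 25 is invertible modulo 62. Euclid's algorithm: 62 = 2·25 + 12, 25 = 2·12 + 1; back-substituting gives 1 = 5·25 − 2·62, so 25⁻¹ ≡ 5 (mod 62).
For any y ∈ ℤ/62ℤ, x = 5(y − 6) mod 62 satisfies ψ(x) = 25·5(y − 6) + 6 ≡ y (since 25·5 ≡ 1 mod 62). So every y has a preimage.
So ψ is surjective.
Since ψ is surjective, we compute ψ⁻¹(44): solve 25x + 6 ≡ 44 (mod 62), i.e. 25x ≡ 38 (mod 62).
Multiplying by 25⁻¹ = 5 gives x ≡ 5·38 = 190 = 3·62 + 4 ≡ 4 (mod 62).
Check: ψ(4) = 25·4 + 6 = 106 = 1·62 + 44 ≡ 44 (mod 62).

4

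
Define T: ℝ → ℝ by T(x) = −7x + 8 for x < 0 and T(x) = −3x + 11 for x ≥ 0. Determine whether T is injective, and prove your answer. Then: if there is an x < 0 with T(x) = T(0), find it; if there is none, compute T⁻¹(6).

Both pieces are strictly decreasing (slopes −7 and −3), so each is injective on its own interval.
The left piece maps (−∞, 0) onto (8, ∞); the right piece maps [0, ∞) onto (−∞, 11].
These images overlap. In particular T(0) = 11 (right piece), and solving −7x + 8 = 11 on the left piece gives x = −3/7 < 0.
So T(−3/7) = T(0) with −3/7 ≠ 0, and T is not injective. This x = −3/7 is the requested value below 0.

-3/7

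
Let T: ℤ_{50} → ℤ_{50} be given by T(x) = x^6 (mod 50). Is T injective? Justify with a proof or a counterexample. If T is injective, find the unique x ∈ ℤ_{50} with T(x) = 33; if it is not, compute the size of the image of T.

T(0) = 0^6 = 0.
T(10): Repeated squaring mod 50: 10^1 ≡ 10, 10^2 ≡ 10² = 100 ≡ 0, 10^4 ≡ 0² = 0. Since 6 = 4 + 2, 10^6 ≡ 0·0: 0·0 = 0. So 10^6 ≡ 0 (mod 50).
So T(0) = T(10) = 0 while 0 ≠ 10, hence T is not injective.
Since T is not injective, we determine |image(T)|. Computing x^6 mod 50 for each x (by repeated squaring, reducing mod 50 at every step), the values T(0), T(1), …, T(49) are: 0, 1, 14, 29, 46, 25, 6, 49, 44, 41, 0, 11, 34, 9, 36, 25, 16, 19, 24, 31, 0, 21, 4, 39, 26, 25, 26, 39, 4, 21, 0, 31, 24, 19, 16, 25, 36, 9, 34, 11, 0, 41, 44, 49, 6, 25, 46, 29, 14, 1.
The distinct values are {0, 1, 4, 6, 9, 11, 14, 16, 19, 21, 24, 25, 26, 29, 31, 34, 36, 39, 41, 44, 46, 49}; there are 22 of them.

22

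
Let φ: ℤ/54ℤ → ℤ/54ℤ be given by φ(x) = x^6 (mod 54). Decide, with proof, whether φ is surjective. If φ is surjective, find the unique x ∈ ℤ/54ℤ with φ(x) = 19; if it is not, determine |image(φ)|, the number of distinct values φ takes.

8

φ(0) = 0^6 = 0.
φ(6): Repeated squaring mod 54: 6^1 ≡ 6, 6^2 ≡ 6² = 36, 6^4 ≡ 36² = 1296 ≡ 0. Since 6 = 4 + 2, 6^6 ≡ 0·36: 0·36 = 0. So 6^6 ≡ 0 (mod 54).
So φ(0) = φ(6) = 0 while 0 ≠ 6, therefore φ is not injective.
A non-injective map from the 54-element set ℤ/54ℤ to itself takes at most 53 distinct values, so it cannot be surjective. Thus φ is not surjective.
Since φ is not surjective, we determine |image(φ)|. Computing x^6 mod 54 for each x (by repeated squaring, reducing mod 54 at every step), the values φ(0), φ(1), …, φ(53) are: 0, 1, 10, 27, 46, 19, 0, 37, 28, 27, 28, 37, 0, 19, 46, 27, 10, 1, 0, 1, 10, 27, 46, 19, 0, 37, 28, 27, 28, 37, 0, 19, 46, 27, 10, 1, 0, 1, 10, 27, 46, 19, 0, 37, 28, 27, 28, 37, 0, 19, 46, 27, 10, 1.
The distinct values are {0, 1, 10, 19, 27, 28, 37, 46}; there are 8 of them.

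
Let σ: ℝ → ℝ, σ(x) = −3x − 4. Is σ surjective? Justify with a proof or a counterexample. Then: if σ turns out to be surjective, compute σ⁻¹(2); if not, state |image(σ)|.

For any y ∈ ℝ, x = (y + 4)/(−3) satisfies σ(x) = y.
Hence σ is surjective.
Since σ is surjective, we compute σ⁻¹(2) = (2 + 4)/(−3) = −2.

-2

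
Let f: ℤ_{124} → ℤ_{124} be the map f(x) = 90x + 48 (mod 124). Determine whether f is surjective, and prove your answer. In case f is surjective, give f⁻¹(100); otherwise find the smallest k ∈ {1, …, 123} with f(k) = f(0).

By definition, f is surjective if every y in the codomain equals f(x) for some x in the domain.
Since gcd(90, 124) = 2, we have 90x ≡ 0 (mod 2) for all x, so f(x) ≡ 0 (mod 2).
But 1 ≢ 0 (mod 2), so 1 ∈ ℤ_{124} has no preimage. Therefore f is not surjective.
Since f is not surjective, we find the least positive k with f(k) = f(0): this means 90k ≡ 0 (mod 124), i.e. 124 ∣ 90k. Since gcd(90, 124) = 2, dividing through by 2 this holds exactly when 62 ∣ 45k, and as gcd(45, 62) = 1, exactly when 62 ∣ k.
The smallest positive such k is 62.

62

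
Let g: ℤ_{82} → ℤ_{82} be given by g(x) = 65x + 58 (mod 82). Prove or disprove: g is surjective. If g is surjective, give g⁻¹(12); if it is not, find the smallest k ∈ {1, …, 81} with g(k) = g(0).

22

Since gcd(65, 82) = 1, 65 is invertible modulo 82. Euclid's algorithm: 82 = 1·65 + 17, 65 = 3·17 + 14, 17 = 1·14 + 3, 14 = 4·3 + 2, 3 = 1·2 + 1; back-substituting gives 1 = 53·65 − 42·82, so 65⁻¹ ≡ 53 (mod 82).
For any y ∈ ℤ_{82}, x = 53(y − 58) mod 82 satisfies g(x) = 65·53(y − 58) + 58 ≡ y (since 65·53 ≡ 1 mod 82). So every y has a preimage.
Therefore g is surjective.
Since g is surjective, we compute g⁻¹(12): solve 65x + 58 ≡ 12 (mod 82), i.e. 65x ≡ 36 (mod 82).
Multiplying by 65⁻¹ = 53 gives x ≡ 53·36 = 1908 = 23·82 + 22 ≡ 22 (mod 82).
Check: g(22) = 65·22 + 58 = 1488 = 18·82 + 12 ≡ 12 (mod 82).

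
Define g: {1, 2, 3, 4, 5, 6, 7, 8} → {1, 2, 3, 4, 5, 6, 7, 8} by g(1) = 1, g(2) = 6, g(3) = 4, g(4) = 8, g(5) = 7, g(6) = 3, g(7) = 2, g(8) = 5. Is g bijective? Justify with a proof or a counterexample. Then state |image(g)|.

The values 1, 6, 4, 8, 7, 3, 2, 5 are a permutation of {1, 2, 3, 4, 5, 6, 7, 8}: each element appears exactly once.
So g is injective and surjective, hence bijective.
The image of g is {1, 2, 3, 4, 5, 6, 7, 8}, which has 8 elements.

8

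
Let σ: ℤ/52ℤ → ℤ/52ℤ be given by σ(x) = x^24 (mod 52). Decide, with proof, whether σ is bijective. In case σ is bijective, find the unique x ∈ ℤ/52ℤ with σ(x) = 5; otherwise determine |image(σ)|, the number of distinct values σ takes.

4

σ(1) = 1^24 = 1.
σ(3): Repeated squaring mod 52: 3^1 ≡ 3, 3^2 ≡ 3² = 9, 3^4 ≡ 9² = 81 ≡ 29, 3^8 ≡ 29² = 841 ≡ 9, 3^16 ≡ 9² = 81 ≡ 29. Since 24 = 16 + 8, 3^24 ≡ 29·9: 29·9 = 261 ≡ 1. So 3^24 ≡ 1 (mod 52).
So σ(1) = σ(3) = 1 while 1 ≠ 3, thus σ is not injective, hence not bijective.
Since σ is not bijective, we determine |image(σ)|. Computing x^24 mod 52 for each x (by repeated squaring, reducing mod 52 at every step), the values σ(0), σ(1), …, σ(51) are: 0, 1, 40, 1, 40, 1, 40, 1, 40, 1, 40, 1, 40, 13, 40, 1, 40, 1, 40, 1, 40, 1, 40, 1, 40, 1, 0, 1, 40, 1, 40, 1, 40, 1, 40, 1, 40, 1, 40, 13, 40, 1, 40, 1, 40, 1, 40, 1, 40, 1, 40, 1.
The distinct values are {0, 1, 13, 40}; there are 4 of them.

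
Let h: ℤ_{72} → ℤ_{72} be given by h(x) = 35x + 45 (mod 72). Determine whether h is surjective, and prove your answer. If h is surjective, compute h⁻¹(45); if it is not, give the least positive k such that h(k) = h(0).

Since gcd(35, 72) = 1, 35 is invertible modulo 72. Euclid's algorithm: 72 = 2·35 + 2, 35 = 17·2 + 1; back-substituting gives 1 = 35·35 − 17·72, so 35⁻¹ ≡ 35 (mod 72).
For any y ∈ ℤ_{72}, x = 35(y − 45) mod 72 satisfies h(x) = 35·35(y − 45) + 45 ≡ y (since 35·35 ≡ 1 mod 72). So every y has a preimage.
Thus h is surjective.
Since h is surjective, we find h⁻¹(45): we need 35x ≡ 45 − 45 ≡ 0 (mod 72). Using 35⁻¹ = 35: x ≡ 35·0 = 0, so x = 0.
Check: h(0) = 35·0 + 45 = 45 ≡ 45 (mod 72).

0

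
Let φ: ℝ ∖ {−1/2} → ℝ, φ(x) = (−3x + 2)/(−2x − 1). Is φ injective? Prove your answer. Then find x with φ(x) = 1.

3

Suppose φ(u) = φ(v). Cross-multiplying: (−3u + 2)(−2v − 1) = (−3v + 2)(−2u − 1).
Expanding both sides and cancelling the symmetric terms leaves 7·(u − v) = 0. Since 7 ≠ 0, u = v. So φ is injective.
Solving φ(x) = 1: cross-multiplying gives −3x + 2 = 1(−2x − 1), which rearranges to −1x = −3, so x = 3.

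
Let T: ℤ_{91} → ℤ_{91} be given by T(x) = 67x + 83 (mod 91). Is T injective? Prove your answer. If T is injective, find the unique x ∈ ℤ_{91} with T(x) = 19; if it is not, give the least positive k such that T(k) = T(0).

33

If T(a) = T(b), then 67a ≡ 67b (mod 91). Because gcd(67, 91) = 1, we may cancel 67 to get a ≡ b (mod 91).
Hence T is injective.
We now compute 67⁻¹ mod 91 explicitly. Euclid's algorithm: 91 = 1·67 + 24, 67 = 2·24 + 19, 24 = 1·19 + 5, 19 = 3·5 + 4, 5 = 1·4 + 1; back-substituting gives 1 = 72·67 − 53·91, so 67⁻¹ ≡ 72 (mod 91).
Since T is injective, we find T⁻¹(19): we need 67x ≡ 19 − 83 ≡ 27 (mod 91). Using 67⁻¹ = 72: x ≡ 72·27 = 1944 = 21·91 + 33, so x = 33.
Check: T(33) = 67·33 + 83 = 2294 = 25·91 + 19 ≡ 19 (mod 91).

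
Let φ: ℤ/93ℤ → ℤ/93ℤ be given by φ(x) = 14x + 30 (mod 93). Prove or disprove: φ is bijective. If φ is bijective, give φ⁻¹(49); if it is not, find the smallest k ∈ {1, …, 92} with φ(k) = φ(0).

Recall: injectivity means: for all u, v in the domain, φ(u) = φ(v) implies u = v.
If φ(u) = φ(v), then 14u ≡ 14v (mod 93). Because gcd(14, 93) = 1, we may cancel 14 to get u ≡ v (mod 93).
We now compute 14⁻¹ mod 93 explicitly. Euclid's algorithm: 93 = 6·14 + 9, 14 = 1·9 + 5, 9 = 1·5 + 4, 5 = 1·4 + 1; back-substituting gives 1 = 20·14 − 3·93, so 14⁻¹ ≡ 20 (mod 93).
Then y ↦ 20(y − 30) is a two-sided inverse to φ, so every y ∈ ℤ/93ℤ has a preimage.
Thus φ is bijective.
Since φ is bijective, we compute φ⁻¹(49): solve 14x + 30 ≡ 49 (mod 93), i.e. 14x ≡ 19 (mod 93).
Multiplying by 14⁻¹ = 20 gives x ≡ 20·19 = 380 = 4·93 + 8 ≡ 8 (mod 93).
Check: φ(8) = 14·8 + 30 = 142 = 1·93 + 49 ≡ 49 (mod 93).

8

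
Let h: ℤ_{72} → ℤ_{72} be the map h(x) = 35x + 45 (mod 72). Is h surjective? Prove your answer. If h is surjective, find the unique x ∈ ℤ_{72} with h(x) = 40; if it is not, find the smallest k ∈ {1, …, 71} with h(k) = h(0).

Since gcd(35, 72) = 1, 35 is invertible modulo 72. Euclid's algorithm: 72 = 2·35 + 2, 35 = 17·2 + 1; back-substituting gives 1 = 35·35 − 17·72, so 35⁻¹ ≡ 35 (mod 72).
For any y ∈ ℤ_{72}, x = 35(y − 45) mod 72 satisfies h(x) = 35·35(y − 45) + 45 ≡ y (since 35·35 ≡ 1 mod 72). So every y has a preimage.
So h is surjective.
Since h is surjective, we compute h⁻¹(40): solve 35x + 45 ≡ 40 (mod 72), i.e. 35x ≡ 67 (mod 72).
Multiplying by 35⁻¹ = 35 gives x ≡ 35·67 = 2345 = 32·72 + 41 ≡ 41 (mod 72).
Check: h(41) = 35·41 + 45 = 1480 = 20·72 + 40 ≡ 40 (mod 72).

41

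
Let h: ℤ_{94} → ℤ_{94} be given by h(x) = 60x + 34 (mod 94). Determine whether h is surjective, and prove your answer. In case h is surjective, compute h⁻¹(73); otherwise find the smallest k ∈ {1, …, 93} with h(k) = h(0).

47

Since gcd(60, 94) = 2, we have 60x ≡ 0 (mod 2) for all x, so h(x) ≡ 0 (mod 2).
But 1 ≢ 0 (mod 2), so 1 ∈ ℤ_{94} has no preimage. So h is not surjective.
Since h is not surjective, we find the least positive k with h(k) = h(0): this means 60k ≡ 0 (mod 94), i.e. 94 ∣ 60k. Since gcd(60, 94) = 2, dividing through by 2 this holds exactly when 47 ∣ 30k, and as gcd(30, 47) = 1, exactly when 47 ∣ k.
The smallest positive such k is 47.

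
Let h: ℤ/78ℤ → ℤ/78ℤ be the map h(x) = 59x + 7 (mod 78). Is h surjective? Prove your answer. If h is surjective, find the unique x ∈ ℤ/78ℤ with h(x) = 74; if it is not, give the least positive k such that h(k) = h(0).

17

Recall that h is surjective if every y in the codomain equals h(x) for some x in the domain.
Since gcd(59, 78) = 1, 59 is invertible modulo 78. Euclid's algorithm: 78 = 1·59 + 19, 59 = 3·19 + 2, 19 = 9·2 + 1; back-substituting gives 1 = 41·59 − 31·78, so 59⁻¹ ≡ 41 (mod 78).
Then y ↦ 41(y − 7) is a two-sided inverse to h, so every y ∈ ℤ/78ℤ has a preimage.
Hence h is surjective.
Since h is surjective, we compute h⁻¹(74): solve 59x + 7 ≡ 74 (mod 78), i.e. 59x ≡ 67 (mod 78).
Multiplying by 59⁻¹ = 41 gives x ≡ 41·67 = 2747 = 35·78 + 17 ≡ 17 (mod 78).
Check: h(17) = 59·17 + 7 = 1010 = 12·78 + 74 ≡ 74 (mod 78).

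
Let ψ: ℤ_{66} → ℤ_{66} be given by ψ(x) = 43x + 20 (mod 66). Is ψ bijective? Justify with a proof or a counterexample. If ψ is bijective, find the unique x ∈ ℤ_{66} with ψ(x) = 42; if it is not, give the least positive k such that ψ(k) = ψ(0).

Recall: ψ is injective if ψ(x_1) = ψ(x_2) implies x_1 = x_2.
Suppose ψ(x_1) = ψ(x_2) in ℤ_{66}. Then 43x_1 + 20 ≡ 43x_2 + 20 (mod 66), thus 43(x_1 − x_2) ≡ 0 (mod 66).
Since gcd(43, 66) = 1, 43 is invertible modulo 66, hence x_1 − x_2 ≡ 0 (mod 66), i.e. x_1 = x_2.
We now compute 43⁻¹ mod 66 explicitly. Euclid's algorithm: 66 = 1·43 + 23, 43 = 1·23 + 20, 23 = 1·20 + 3, 20 = 6·3 + 2, 3 = 1·2 + 1; back-substituting gives 1 = 43·43 − 28·66, so 43⁻¹ ≡ 43 (mod 66).
For any y ∈ ℤ_{66}, x = 43(y − 20) mod 66 satisfies ψ(x) = 43·43(y − 20) + 20 ≡ y (since 43·43 ≡ 1 mod 66). So every y has a preimage.
Hence ψ is bijective.
Since ψ is bijective, we find ψ⁻¹(42): we need 43x ≡ 42 − 20 ≡ 22 (mod 66). Using 43⁻¹ = 43: x ≡ 43·22 = 946 = 14·66 + 22, so x = 22.
Check: ψ(22) = 43·22 + 20 = 966 = 14·66 + 42 ≡ 42 (mod 66).

22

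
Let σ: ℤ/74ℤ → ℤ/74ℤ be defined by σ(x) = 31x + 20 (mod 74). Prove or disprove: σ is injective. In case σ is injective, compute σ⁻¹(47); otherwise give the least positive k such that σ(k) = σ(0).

51

Suppose σ(u) = σ(v) in ℤ/74ℤ. Then 31u + 20 ≡ 31v + 20 (mod 74), so 31(u − v) ≡ 0 (mod 74).
Since gcd(31, 74) = 1, 31 is invertible modulo 74, so u − v ≡ 0 (mod 74), i.e. u = v.
Therefore σ is injective.
We now compute 31⁻¹ mod 74 explicitly. Euclid's algorithm: 74 = 2·31 + 12, 31 = 2·12 + 7, 12 = 1·7 + 5, 7 = 1·5 + 2, 5 = 2·2 + 1; back-substituting gives 1 = 43·31 − 18·74, so 31⁻¹ ≡ 43 (mod 74).
Since σ is injective, we compute σ⁻¹(47): solve 31x + 20 ≡ 47 (mod 74), i.e. 31x ≡ 27 (mod 74).
Multiplying by 31⁻¹ = 43 gives x ≡ 43·27 = 1161 = 15·74 + 51 ≡ 51 (mod 74).
Check: σ(51) = 31·51 + 20 = 1601 = 21·74 + 47 ≡ 47 (mod 74).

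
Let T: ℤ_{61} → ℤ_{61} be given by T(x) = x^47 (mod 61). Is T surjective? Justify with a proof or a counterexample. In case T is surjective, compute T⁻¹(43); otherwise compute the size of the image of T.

Since 61 is prime, the nonzero elements of ℤ_{61} form a cyclic group of order 60.
As gcd(47, 60) = 1, raising to the 47th power is a bijection on this group: if u^47 ≡ v^47 then (uv^{−1})^47 = 1, and the only element of order dividing gcd(47, 60) = 1 is 1, so u = v.
With T(0) = 0 this makes T injective on all of ℤ_{61}, hence bijective (finite equal-size domain and codomain). In particular T is surjective.
Since T is surjective, we find the preimage of 43. The inverse of x ↦ x^47 on (ℤ_{61})^× is x ↦ x^23, because 47·23 = 1081 = 18·60 + 1 ≡ 1 (mod 60) and x^{60} = 1 for x ≠ 0 (Fermat). So T⁻¹(43) = 43^23 mod 61.
Repeated squaring mod 61: 43^1 ≡ 43, 43^2 ≡ 43² = 1849 ≡ 19, 43^4 ≡ 19² = 361 ≡ 56, 43^8 ≡ 56² = 3136 ≡ 25, 43^16 ≡ 25² = 625 ≡ 15. Since 23 = 16 + 4 + 2 + 1, 43^23 ≡ 15·56·19·43: 15·56 = 840 ≡ 47, then 47·19 = 893 ≡ 39, then 39·43 = 1677 ≡ 30. So 43^23 ≡ 30 (mod 61).
Hence T⁻¹(43) = 30.

30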